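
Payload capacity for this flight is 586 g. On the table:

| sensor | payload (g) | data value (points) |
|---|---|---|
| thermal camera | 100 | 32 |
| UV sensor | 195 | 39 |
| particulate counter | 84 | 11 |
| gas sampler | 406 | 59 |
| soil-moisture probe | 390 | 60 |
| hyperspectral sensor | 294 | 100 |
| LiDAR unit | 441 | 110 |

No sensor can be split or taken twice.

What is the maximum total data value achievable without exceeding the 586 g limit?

150

Greedy by ratio would take thermal camera + particulate counter + hyperspectral sensor: 478 g used, total 143.
Dropping thermal camera frees 100 g; slotting in UV sensor (195 g) lifts the total to 150 at 573 g.
Next best is thermal camera + particulate counter + hyperspectral sensor at 143 (478 g) — short by 7.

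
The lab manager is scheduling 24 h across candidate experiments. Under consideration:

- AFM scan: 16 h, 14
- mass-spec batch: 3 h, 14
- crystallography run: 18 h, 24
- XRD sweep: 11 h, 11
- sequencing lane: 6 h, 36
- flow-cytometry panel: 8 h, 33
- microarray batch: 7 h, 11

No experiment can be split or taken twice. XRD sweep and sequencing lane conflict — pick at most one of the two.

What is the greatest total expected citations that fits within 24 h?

Density check — sequencing lane 6.00, mass-spec batch 4.67, flow-cytometry panel 4.12 are the best per h.
Taking mass-spec batch + sequencing lane + flow-cytometry panel + microarray batch: 24 h used, 94 in expected citations.
Runner-up mass-spec batch + sequencing lane + flow-cytometry panel tops out at 83.

94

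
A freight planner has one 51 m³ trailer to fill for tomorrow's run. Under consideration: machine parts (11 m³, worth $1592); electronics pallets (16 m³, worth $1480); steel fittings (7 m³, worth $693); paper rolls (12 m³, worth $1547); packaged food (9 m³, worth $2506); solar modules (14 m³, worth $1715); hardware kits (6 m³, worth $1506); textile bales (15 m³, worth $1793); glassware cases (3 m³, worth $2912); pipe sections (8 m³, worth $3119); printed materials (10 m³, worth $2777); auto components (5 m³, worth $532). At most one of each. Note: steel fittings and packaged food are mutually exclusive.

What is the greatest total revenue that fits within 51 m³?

14613

The ratio heuristic lands on machine parts + packaged food + hardware kits + glassware cases + pipe sections + printed materials (14412) but leaves 4 m³ idle.
Replace machine parts with textile bales: the trade gains 201 net, giving 14613 at 51 m³.
Runner-up packaged food + solar modules + hardware kits + glassware cases + pipe sections + printed materials tops out at 14535.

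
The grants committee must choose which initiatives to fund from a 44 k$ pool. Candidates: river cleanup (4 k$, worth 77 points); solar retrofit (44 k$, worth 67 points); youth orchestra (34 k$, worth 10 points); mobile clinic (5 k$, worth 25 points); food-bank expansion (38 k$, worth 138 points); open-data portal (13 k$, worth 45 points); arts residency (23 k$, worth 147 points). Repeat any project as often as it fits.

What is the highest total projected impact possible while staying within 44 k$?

Taking 11×river cleanup: 44 k$ used, 847 in projected impact.
Every other selection either busts 44 k$ or fails to beat 847.

847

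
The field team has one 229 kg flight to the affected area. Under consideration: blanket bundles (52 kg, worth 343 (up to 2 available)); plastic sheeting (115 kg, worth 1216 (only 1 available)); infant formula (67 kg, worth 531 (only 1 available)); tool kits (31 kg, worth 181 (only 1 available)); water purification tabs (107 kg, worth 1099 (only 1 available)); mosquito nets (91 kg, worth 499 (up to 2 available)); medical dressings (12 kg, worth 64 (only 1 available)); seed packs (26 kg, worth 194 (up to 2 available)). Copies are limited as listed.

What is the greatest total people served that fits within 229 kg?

2315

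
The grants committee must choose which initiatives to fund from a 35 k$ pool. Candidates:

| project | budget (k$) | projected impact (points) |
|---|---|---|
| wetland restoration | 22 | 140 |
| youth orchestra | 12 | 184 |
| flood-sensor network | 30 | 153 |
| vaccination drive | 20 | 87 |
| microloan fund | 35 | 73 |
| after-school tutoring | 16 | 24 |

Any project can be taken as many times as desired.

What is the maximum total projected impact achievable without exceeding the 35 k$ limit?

368

The ratio ordering already packs tightly: 2×youth orchestra, 24 k$, 368.
No other feasible combination exceeds 368.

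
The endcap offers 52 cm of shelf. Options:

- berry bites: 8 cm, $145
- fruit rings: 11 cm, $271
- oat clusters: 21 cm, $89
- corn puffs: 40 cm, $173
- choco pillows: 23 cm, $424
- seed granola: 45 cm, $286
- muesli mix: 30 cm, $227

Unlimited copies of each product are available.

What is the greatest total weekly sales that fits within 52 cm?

The ratio ordering already packs tightly: berry bites + 4×fruit rings, 52 cm, 1229.
Every other selection either busts 52 cm or fails to beat 1229.

1229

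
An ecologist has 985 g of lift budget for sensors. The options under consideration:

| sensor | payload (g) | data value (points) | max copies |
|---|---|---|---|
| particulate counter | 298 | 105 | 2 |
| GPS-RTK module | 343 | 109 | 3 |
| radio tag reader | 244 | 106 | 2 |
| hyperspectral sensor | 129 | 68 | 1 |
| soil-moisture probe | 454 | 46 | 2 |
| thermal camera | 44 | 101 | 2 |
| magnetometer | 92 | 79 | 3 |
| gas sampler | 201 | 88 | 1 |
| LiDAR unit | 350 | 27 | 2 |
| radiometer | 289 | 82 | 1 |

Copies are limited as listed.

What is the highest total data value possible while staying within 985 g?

719

By data value per g: thermal camera 2.30, magnetometer 0.86, hyperspectral sensor 0.53, gas sampler 0.44 lead.
A density-first pass picks radio tag reader + hyperspectral sensor + 2×thermal camera + 3×magnetometer + gas sampler — 701 at 938 g.
The 201 g tied up in gas sampler is better spent on radio tag reader — total rises to 719 (981 g).
No other feasible combination exceeds 719.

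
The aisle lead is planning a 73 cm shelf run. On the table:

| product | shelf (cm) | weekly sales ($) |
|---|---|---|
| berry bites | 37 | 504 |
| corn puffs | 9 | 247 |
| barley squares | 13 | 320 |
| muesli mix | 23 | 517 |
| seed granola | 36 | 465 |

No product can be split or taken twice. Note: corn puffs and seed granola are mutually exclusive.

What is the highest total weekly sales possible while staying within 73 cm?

Ranking by ratio (weekly sales/cm): corn puffs 27.44, barley squares 24.62, muesli mix 22.48.
A density-first pass picks corn puffs + barley squares + muesli mix — 1084 at 45 cm.
The 9 cm tied up in corn puffs is better spent on berry bites — total rises to 1341 (73 cm).
Runner-up barley squares + muesli mix + seed granola tops out at 1302.

1341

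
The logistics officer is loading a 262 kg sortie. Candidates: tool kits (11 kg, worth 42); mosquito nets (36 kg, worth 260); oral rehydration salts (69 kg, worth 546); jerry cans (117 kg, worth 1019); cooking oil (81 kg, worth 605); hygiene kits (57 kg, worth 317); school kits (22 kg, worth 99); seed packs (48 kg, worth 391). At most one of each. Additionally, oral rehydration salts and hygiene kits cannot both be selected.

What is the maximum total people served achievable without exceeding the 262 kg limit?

2057

By people served per kg: jerry cans 8.71, seed packs 8.15, oral rehydration salts 7.91 lead.
A density-first pass picks oral rehydration salts + jerry cans + school kits + seed packs — 2055 at 256 kg.
Dropping oral rehydration salts and school kits frees 91 kg; slotting in tool kits + cooking oil (92 kg) lifts the total to 2057 at 257 kg.
An exhaustive check of the 256 subsets confirms 2057.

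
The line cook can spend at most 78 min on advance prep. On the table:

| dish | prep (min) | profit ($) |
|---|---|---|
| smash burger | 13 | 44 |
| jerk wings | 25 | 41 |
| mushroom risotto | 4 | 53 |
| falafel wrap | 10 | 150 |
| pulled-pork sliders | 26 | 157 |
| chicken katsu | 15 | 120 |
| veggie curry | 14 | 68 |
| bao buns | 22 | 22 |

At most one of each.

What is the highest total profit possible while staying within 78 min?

548

Best packing: mushroom risotto + falafel wrap + pulled-pork sliders + chicken katsu + veggie curry — 69 min, 548 total.
Runner-up smash burger + falafel wrap + pulled-pork sliders + chicken katsu + veggie curry tops out at 539.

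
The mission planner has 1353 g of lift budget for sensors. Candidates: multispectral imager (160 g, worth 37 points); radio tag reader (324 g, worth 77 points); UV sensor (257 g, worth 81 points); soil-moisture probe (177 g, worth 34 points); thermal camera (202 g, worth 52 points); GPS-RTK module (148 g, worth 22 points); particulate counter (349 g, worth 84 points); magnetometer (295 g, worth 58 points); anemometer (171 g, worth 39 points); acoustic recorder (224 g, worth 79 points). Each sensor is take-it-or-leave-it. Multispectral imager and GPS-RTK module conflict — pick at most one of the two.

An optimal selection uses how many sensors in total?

6

Optimal total is 365.
multispectral imager + radio tag reader + UV sensor + thermal camera + anemometer + acoustic recorder hits 365 at 1338 g.
Every optimal selection uses 6 sensors.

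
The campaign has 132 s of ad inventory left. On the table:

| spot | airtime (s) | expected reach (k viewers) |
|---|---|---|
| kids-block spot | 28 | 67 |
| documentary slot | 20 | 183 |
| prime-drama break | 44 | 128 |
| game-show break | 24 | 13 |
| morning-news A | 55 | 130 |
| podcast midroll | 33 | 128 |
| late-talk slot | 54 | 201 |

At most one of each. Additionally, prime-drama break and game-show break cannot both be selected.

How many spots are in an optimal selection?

4

Best achievable expected reach is 525.
For example documentary slot + game-show break + podcast midroll + late-talk slot achieves it, using 131 s.
Any selection reaching 525 contains exactly 4 spots.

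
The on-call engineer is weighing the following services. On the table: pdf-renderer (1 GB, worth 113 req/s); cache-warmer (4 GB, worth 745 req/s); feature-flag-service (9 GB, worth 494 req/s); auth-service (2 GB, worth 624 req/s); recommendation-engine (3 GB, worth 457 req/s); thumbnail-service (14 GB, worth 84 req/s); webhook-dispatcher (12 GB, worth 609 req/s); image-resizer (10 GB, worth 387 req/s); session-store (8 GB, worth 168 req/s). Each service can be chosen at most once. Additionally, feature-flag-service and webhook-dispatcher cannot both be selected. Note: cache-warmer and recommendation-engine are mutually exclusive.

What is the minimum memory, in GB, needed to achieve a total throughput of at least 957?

5

Minimise GB subject to total throughput ≥ 957.
auth-service + recommendation-engine reaches 1081 using 5 GB.
No combination under 5 GB hits 957.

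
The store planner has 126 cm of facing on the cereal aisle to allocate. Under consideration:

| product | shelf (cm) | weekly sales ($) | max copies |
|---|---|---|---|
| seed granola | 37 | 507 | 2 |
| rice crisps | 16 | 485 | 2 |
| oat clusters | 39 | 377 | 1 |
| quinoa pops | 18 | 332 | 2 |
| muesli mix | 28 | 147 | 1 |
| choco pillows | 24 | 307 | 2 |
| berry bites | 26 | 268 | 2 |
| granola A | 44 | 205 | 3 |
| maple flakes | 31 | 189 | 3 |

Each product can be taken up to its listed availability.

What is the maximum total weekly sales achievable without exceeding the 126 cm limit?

2316

A density-first pass picks seed granola + 2×rice crisps + 2×quinoa pops — 2141 at 105 cm.
Replace quinoa pops with seed granola: the trade gains 175 net, giving 2316 at 124 cm.
The spare 2 cm is too small for any remaining product, and no exchange beats 2316.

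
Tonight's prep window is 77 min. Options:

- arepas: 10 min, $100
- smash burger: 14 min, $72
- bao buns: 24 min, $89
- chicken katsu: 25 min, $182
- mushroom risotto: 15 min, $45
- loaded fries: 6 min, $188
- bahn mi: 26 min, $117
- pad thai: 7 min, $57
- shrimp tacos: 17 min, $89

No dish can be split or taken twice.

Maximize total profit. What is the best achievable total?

644

The ratio heuristic lands on arepas + chicken katsu + loaded fries + pad thai + shrimp tacos (616) but leaves 12 min idle.
Dropping shrimp tacos frees 17 min; slotting in smash burger + mushroom risotto (29 min) lifts the total to 644 at 77 min.
Arepas + chicken katsu + loaded fries + bahn mi + pad thai matches that 644 at 74 min; no feasible combination exceeds it.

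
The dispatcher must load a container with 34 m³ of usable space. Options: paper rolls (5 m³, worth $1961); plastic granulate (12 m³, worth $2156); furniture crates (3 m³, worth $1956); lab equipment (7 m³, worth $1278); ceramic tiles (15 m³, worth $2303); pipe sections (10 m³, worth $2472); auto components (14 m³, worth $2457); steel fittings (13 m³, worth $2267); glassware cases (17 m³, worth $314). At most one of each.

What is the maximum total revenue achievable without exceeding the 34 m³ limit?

8846

Filling by ratio: paper rolls + furniture crates + lab equipment + pipe sections for 7667, with 9 m³ left unused.
The 7 m³ tied up in lab equipment is better spent on auto components — total rises to 8846 (32 m³).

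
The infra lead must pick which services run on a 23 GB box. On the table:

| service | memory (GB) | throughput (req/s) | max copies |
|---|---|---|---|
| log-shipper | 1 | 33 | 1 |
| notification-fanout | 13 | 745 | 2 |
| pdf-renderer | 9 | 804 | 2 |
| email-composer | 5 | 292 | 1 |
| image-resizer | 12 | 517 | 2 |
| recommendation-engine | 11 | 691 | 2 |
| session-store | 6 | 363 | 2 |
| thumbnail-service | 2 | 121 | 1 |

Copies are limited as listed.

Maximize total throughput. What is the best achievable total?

1900

Filling by ratio: log-shipper + 2×pdf-renderer + thumbnail-service for 1762, with 2 GB left unused.
The 3 GB tied up in log-shipper and thumbnail-service is better spent on email-composer — total rises to 1900 (23 GB).
That's the maximum — no swap from here does better than 1900.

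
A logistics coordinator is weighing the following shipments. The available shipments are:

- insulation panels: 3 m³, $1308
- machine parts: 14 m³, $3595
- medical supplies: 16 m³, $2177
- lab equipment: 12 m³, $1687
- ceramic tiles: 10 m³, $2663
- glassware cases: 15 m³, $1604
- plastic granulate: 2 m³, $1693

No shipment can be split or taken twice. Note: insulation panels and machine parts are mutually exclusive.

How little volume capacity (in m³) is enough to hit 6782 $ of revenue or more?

26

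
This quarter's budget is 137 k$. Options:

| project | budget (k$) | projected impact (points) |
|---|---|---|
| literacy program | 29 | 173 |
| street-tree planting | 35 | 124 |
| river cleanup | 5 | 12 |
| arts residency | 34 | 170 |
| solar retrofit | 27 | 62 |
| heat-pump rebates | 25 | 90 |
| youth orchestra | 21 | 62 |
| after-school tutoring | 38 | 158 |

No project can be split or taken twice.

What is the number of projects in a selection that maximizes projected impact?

4

Best achievable projected impact is 625.
literacy program + street-tree planting + arts residency + after-school tutoring hits 625 at 136 k$.
Any selection reaching 625 contains exactly 4 projects.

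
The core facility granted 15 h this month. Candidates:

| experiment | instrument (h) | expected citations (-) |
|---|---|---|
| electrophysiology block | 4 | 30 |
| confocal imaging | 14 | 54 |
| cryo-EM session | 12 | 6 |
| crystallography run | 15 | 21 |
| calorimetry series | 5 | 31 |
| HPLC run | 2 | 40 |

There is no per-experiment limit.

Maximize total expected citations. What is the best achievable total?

The ratio ordering already packs tightly: 7×HPLC run, 14 h, 280.
No other feasible combination exceeds 280.

280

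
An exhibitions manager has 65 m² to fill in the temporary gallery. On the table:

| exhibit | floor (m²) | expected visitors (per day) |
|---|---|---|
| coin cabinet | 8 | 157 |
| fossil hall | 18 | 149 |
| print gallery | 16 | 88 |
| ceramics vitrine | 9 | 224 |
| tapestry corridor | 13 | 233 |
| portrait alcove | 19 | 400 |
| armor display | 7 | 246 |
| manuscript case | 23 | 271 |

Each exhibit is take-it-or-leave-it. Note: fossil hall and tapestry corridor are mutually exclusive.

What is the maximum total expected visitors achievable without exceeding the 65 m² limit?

1260

Taking coin cabinet + ceramics vitrine + tapestry corridor + portrait alcove + armor display: 56 m² used, 1260 in expected visitors.
Runner-up print gallery + ceramics vitrine + tapestry corridor + portrait alcove + armor display tops out at 1191.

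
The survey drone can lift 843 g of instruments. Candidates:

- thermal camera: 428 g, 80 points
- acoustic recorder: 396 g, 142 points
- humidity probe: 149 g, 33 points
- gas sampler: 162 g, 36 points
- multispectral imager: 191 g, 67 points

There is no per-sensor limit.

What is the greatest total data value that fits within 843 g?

284

Ranking by ratio (data value/g): acoustic recorder 0.36, multispectral imager 0.35, gas sampler 0.22, humidity probe 0.22.
2×acoustic recorder uses 792 of the 843 g and totals 284.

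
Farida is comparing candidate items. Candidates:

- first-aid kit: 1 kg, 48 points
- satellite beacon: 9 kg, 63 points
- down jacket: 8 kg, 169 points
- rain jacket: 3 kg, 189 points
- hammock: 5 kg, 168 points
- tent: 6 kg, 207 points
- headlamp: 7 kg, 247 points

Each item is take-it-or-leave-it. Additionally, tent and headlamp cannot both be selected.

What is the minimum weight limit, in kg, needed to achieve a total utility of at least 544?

14

Look for the lowest-weight combination reaching 544.
rain jacket + hammock + tent reaches 564 using 14 kg.
No combination under 14 kg hits 544.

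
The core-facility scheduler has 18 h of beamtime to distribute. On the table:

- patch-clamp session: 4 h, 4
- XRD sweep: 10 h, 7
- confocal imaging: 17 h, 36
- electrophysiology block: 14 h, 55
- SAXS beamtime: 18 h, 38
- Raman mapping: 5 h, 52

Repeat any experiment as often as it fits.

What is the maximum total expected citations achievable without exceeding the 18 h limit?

The ratio ordering already packs tightly: 3×Raman mapping, 15 h, 156.
Every other selection either busts 18 h or fails to beat 156.

156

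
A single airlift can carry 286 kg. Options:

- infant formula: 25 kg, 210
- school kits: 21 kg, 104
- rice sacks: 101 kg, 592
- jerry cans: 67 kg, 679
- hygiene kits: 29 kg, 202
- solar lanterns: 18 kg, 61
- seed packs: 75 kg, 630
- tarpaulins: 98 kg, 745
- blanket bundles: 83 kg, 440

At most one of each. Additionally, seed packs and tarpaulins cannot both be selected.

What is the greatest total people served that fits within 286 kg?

2172

Infant formula + rice sacks + jerry cans + solar lanterns + seed packs uses 286 of the 286 kg and totals 2172.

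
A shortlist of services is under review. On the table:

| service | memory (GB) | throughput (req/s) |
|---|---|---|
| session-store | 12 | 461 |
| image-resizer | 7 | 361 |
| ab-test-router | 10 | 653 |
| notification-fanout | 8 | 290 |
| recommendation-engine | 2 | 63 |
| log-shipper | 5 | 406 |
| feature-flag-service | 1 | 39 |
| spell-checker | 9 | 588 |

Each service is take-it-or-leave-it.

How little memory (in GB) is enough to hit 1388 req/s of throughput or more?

Look for the lowest-memory combination reaching 1388.
Taking image-resizer + ab-test-router + log-shipper gives 1420 (≥ 1388) for 22 GB.
Below 22 GB the best achievable stays under 1388.

22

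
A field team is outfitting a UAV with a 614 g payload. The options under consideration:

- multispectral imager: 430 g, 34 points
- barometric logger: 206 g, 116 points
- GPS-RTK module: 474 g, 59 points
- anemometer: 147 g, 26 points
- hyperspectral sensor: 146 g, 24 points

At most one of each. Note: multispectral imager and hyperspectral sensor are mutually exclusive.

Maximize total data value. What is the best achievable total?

166

Barometric logger + anemometer + hyperspectral sensor uses 499 of the 614 g and totals 166.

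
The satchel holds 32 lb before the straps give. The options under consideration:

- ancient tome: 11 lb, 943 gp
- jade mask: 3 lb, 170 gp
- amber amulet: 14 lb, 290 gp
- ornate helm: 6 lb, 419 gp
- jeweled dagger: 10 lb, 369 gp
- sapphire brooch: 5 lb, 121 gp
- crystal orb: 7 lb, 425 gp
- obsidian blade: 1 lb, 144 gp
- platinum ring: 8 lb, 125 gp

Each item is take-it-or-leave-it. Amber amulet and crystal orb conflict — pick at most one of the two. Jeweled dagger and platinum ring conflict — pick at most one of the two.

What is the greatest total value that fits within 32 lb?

2101

Taking ancient tome + jade mask + ornate helm + crystal orb + obsidian blade: 28 lb used, 2101 in value.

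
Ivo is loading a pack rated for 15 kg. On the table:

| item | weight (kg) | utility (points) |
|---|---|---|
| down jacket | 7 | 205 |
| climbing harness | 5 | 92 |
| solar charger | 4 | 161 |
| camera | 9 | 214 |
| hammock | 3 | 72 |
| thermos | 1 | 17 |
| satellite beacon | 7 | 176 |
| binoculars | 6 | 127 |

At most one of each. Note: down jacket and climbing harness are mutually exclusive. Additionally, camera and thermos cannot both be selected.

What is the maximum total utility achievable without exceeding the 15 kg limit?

Taking down jacket + solar charger + hammock + thermos: 15 kg used, 455 in utility.
Runner-up down jacket + solar charger + hammock tops out at 438.

455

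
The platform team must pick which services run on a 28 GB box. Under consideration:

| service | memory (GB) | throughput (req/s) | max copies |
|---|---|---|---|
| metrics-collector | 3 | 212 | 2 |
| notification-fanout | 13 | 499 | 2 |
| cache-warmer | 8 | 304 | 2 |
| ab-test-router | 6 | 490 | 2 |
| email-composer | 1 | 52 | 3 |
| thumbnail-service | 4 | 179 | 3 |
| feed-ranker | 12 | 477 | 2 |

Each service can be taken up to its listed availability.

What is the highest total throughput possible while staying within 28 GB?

A density-first pass picks 2×metrics-collector + 2×ab-test-router + 3×email-composer + thumbnail-service — 1739 at 25 GB.
Dropping email-composer frees 1 GB; slotting in thumbnail-service (4 GB) lifts the total to 1866 at 28 GB.

1866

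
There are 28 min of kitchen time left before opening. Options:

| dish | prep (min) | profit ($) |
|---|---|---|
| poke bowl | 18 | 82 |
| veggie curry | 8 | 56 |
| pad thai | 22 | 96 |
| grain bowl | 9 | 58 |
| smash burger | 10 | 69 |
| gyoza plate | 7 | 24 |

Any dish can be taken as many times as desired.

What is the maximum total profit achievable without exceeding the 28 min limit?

194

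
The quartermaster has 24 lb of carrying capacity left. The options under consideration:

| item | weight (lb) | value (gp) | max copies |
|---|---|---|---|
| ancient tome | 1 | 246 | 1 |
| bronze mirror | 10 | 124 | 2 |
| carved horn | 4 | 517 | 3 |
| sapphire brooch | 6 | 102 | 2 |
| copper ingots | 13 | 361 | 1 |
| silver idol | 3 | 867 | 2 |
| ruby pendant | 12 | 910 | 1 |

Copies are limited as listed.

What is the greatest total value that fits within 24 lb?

Ranking by ratio (value/lb): silver idol 289.00, ancient tome 246.00, carved horn 129.25.
Taking ancient tome + 3×carved horn + 2×silver idol: 19 lb used, 3531 in value.
That's the maximum — no swap from here does better than 3531.

3531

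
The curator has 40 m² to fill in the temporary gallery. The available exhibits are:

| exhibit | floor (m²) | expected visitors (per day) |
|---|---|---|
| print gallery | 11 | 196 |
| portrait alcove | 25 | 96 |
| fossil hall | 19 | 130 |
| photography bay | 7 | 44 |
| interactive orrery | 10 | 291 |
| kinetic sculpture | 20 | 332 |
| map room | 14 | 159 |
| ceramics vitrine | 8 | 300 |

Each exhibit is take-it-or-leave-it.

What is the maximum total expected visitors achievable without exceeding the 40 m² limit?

923

Taking the top-ratio exhibits first gives print gallery + photography bay + interactive orrery + ceramics vitrine for 831 (36 m²).
The 18 m² tied up in print gallery and photography bay is better spent on kinetic sculpture — total rises to 923 (38 m²).
Next best is print gallery + photography bay + interactive orrery + ceramics vitrine at 831 (36 m²) — short by 92.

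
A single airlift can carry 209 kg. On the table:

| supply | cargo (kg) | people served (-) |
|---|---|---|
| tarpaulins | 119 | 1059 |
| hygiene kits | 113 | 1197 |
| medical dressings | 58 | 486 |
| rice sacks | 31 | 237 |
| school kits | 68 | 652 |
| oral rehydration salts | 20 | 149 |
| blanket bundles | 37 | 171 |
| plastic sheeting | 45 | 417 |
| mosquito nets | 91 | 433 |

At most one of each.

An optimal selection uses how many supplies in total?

Best achievable people served is 2000.
For example hygiene kits + rice sacks + oral rehydration salts + plastic sheeting achieves it, using 209 kg.
Every optimal selection uses 4 supplies.

4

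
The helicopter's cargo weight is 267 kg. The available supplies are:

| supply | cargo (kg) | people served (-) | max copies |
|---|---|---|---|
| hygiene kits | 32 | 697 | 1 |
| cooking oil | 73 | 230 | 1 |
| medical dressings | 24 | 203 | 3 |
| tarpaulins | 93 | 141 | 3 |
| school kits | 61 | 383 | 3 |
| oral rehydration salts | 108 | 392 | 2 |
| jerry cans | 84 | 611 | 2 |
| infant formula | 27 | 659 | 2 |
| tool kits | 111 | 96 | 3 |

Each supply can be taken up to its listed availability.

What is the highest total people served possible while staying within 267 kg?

Ranking by ratio (people served/kg): infant formula 24.41, hygiene kits 21.78, medical dressings 8.46, jerry cans 7.27.
Taking the top-ratio supplies first gives hygiene kits + 3×medical dressings + jerry cans + 2×infant formula for 3235 (242 kg).
Dropping 3×medical dressings frees 72 kg; slotting in jerry cans (84 kg) lifts the total to 3237 at 254 kg.

3237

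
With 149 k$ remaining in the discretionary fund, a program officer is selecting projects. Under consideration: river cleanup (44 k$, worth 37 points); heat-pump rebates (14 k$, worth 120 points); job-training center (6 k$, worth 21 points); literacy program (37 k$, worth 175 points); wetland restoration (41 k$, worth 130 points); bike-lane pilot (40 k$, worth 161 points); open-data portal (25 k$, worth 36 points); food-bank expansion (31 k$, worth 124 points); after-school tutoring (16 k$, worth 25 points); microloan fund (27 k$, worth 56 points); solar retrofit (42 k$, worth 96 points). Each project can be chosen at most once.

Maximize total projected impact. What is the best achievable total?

Filling by ratio: heat-pump rebates + job-training center + literacy program + bike-lane pilot + food-bank expansion + after-school tutoring for 626, with 5 k$ left unused.
The 22 k$ tied up in job-training center and after-school tutoring is better spent on microloan fund — total rises to 636 (149 k$).
Next best is heat-pump rebates + job-training center + literacy program + bike-lane pilot + food-bank expansion + after-school tutoring at 626 (144 k$) — short by 10.

636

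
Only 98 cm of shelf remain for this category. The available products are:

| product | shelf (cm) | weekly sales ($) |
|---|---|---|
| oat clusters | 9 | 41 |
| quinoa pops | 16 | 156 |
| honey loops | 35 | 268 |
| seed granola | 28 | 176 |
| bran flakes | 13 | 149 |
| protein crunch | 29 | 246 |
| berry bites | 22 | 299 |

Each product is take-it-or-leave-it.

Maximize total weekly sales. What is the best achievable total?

913

A density-first pass picks oat clusters + quinoa pops + bran flakes + protein crunch + berry bites — 891 at 89 cm.
Replace protein crunch with honey loops: the trade gains 22 net, giving 913 at 95 cm.
No other feasible combination exceeds 913.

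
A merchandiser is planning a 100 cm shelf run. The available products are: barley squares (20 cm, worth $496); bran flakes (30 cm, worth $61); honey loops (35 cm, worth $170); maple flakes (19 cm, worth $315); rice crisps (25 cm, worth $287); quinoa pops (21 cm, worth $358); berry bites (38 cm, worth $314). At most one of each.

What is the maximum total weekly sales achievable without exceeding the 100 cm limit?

1483

Ranking by ratio (weekly sales/cm): barley squares 24.80, quinoa pops 17.05, maple flakes 16.58, rice crisps 11.48.
The ratio heuristic lands on barley squares + maple flakes + rice crisps + quinoa pops (1456) but leaves 15 cm idle.
The 25 cm tied up in rice crisps is better spent on berry bites — total rises to 1483 (98 cm).
No other feasible combination exceeds 1483.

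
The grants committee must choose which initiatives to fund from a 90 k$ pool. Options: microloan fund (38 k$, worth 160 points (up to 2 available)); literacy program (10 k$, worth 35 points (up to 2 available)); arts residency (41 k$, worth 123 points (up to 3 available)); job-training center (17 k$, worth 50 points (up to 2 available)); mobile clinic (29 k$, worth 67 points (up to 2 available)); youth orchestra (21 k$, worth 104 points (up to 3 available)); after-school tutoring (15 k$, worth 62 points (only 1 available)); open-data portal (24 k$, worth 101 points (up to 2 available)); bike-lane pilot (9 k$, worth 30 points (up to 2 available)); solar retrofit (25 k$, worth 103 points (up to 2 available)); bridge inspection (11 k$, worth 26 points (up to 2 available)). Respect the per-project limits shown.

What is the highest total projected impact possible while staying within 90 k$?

Density check — youth orchestra 4.95, microloan fund 4.21, open-data portal 4.21, after-school tutoring 4.13 are the best per k$.
Greedy by ratio would take 3×youth orchestra + open-data portal: 87 k$ used, total 413.
Replace open-data portal with solar retrofit: the trade gains 2 net, giving 415 at 88 k$.
The spare 2 k$ is too small for any remaining project, and no exchange beats 415.

415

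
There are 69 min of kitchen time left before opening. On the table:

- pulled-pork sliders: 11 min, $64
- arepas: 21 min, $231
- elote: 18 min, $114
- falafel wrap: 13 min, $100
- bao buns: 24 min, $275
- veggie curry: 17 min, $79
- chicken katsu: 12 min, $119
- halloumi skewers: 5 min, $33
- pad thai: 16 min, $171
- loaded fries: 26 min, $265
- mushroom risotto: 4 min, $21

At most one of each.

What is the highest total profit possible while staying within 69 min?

Density check — bao buns 11.46, arepas 11.00, pad thai 10.69, loaded fries 10.19 are the best per min.
Taking the top-ratio dishes first gives arepas + bao buns + halloumi skewers + pad thai for 710 (66 min).
Dropping arepas and halloumi skewers frees 26 min; slotting in loaded fries (26 min) lifts the total to 711 at 66 min.
No other feasible combination exceeds 711.

711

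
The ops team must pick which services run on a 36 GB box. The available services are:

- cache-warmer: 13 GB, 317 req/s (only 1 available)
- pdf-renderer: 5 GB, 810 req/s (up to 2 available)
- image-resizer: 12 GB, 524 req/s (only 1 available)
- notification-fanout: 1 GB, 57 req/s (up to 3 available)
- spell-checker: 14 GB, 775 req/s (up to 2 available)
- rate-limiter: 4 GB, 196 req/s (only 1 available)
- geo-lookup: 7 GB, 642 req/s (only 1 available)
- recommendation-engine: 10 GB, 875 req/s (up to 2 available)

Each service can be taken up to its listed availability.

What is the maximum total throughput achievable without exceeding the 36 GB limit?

3680

The ratio heuristic lands on 2×pdf-renderer + 3×notification-fanout + rate-limiter + geo-lookup + recommendation-engine (3504) but leaves 2 GB idle.
The 8 GB tied up in notification-fanout and geo-lookup is better spent on recommendation-engine — total rises to 3680 (36 GB).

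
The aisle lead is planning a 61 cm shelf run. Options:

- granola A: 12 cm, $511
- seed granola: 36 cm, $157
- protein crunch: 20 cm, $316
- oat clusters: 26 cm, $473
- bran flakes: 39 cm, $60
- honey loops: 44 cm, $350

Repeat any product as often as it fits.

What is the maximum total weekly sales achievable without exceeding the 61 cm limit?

2555

By weekly sales per cm: granola A 42.58, oat clusters 18.19, protein crunch 15.80, honey loops 7.95 lead.
5×granola A uses 60 of the 61 cm and totals 2555.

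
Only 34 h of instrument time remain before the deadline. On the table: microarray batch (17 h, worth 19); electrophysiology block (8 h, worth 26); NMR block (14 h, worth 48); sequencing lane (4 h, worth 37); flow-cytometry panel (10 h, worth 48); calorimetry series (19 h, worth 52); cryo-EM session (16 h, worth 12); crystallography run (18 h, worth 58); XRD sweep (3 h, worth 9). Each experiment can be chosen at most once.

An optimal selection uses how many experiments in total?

The maximum expected citations within 34 h is 143.
One optimal bundle: sequencing lane + flow-cytometry panel + crystallography run (32 h).
Every optimal selection uses 3 experiments.

3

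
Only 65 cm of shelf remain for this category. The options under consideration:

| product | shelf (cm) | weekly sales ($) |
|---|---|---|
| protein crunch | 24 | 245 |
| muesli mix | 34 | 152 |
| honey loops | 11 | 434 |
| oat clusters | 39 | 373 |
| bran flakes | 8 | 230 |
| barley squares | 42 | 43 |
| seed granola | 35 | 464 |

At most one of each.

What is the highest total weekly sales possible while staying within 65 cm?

Best packing: honey loops + bran flakes + seed granola — 54 cm, 1128 total.
Runner-up honey loops + oat clusters + bran flakes tops out at 1037.

1128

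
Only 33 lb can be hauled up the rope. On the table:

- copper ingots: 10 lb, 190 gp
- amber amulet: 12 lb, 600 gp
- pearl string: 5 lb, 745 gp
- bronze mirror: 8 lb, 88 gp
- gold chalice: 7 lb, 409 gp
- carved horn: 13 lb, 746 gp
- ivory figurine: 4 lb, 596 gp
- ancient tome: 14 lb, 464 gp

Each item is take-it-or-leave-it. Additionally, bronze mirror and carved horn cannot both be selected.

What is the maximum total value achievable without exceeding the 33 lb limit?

2496

Taking pearl string + gold chalice + carved horn + ivory figurine: 29 lb used, 2496 in value.
No other feasible combination exceeds 2496.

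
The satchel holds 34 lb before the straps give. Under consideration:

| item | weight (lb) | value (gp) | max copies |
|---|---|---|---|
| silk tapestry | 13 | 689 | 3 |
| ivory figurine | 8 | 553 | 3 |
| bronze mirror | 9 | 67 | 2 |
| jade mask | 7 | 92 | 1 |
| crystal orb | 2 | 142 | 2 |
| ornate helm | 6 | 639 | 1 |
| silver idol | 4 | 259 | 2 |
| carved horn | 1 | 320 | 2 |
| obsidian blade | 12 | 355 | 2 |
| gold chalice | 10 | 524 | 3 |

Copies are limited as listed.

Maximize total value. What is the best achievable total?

The ratio heuristic lands on 2×ivory figurine + 2×crystal orb + ornate helm + silver idol + 2×carved horn (2928) but leaves 2 lb idle.
Replace crystal orb and silver idol with ivory figurine: the trade gains 152 net, giving 3080 at 34 lb.
Every other selection either busts 34 lb or exceeds an availability limit or fails to beat 3080.

3080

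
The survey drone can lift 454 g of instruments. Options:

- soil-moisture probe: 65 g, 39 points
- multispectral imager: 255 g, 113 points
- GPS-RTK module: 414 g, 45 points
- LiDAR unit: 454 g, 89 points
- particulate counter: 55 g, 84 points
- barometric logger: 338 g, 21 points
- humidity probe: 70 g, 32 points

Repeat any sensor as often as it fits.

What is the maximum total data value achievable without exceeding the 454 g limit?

8×particulate counter uses 440 of the 454 g and totals 672.

672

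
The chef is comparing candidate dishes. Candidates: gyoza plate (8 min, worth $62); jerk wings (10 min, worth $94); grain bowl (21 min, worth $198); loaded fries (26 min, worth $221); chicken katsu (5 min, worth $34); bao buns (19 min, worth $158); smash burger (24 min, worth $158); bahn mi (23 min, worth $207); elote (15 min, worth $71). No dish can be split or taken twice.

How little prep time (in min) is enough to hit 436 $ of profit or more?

Minimise min subject to total profit ≥ 436.
grain bowl + chicken katsu + bahn mi reaches 439 using 49 min.
No combination under 49 min hits 436.

49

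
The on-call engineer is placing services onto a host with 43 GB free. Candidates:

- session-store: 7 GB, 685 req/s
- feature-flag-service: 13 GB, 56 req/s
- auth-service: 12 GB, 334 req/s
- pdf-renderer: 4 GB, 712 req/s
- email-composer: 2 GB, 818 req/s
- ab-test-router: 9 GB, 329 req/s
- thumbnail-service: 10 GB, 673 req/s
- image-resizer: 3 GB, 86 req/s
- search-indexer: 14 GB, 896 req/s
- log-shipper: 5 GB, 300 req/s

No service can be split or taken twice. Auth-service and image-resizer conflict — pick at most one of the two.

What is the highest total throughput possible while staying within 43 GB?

Ranking by ratio (throughput/GB): email-composer 409.00, pdf-renderer 178.00, session-store 97.86, thumbnail-service 67.30.
Session-store + pdf-renderer + email-composer + thumbnail-service + search-indexer + log-shipper uses 42 of the 43 GB and totals 4084.

4084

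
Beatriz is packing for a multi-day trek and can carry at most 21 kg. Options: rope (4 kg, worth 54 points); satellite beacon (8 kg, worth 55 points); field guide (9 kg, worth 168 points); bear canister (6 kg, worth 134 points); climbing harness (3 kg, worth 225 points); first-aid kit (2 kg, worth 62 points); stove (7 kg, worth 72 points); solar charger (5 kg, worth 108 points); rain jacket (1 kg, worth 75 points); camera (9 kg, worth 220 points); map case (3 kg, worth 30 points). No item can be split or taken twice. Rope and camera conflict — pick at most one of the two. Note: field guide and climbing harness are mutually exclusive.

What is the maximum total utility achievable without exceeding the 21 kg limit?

716

Ranking by ratio (utility/kg): climbing harness 75.00, rain jacket 75.00, first-aid kit 31.00.
The ratio ordering already packs tightly: bear canister + climbing harness + first-aid kit + rain jacket + camera, 21 kg, 716.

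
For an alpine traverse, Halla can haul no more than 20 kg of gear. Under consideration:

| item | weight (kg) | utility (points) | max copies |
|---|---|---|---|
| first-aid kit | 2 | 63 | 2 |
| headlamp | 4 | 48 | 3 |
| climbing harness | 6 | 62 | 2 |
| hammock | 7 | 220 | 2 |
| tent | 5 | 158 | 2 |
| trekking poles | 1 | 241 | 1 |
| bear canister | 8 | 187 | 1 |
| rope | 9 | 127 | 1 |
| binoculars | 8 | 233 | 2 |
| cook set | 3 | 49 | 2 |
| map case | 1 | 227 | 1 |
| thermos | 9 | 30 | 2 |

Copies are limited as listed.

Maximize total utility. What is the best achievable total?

The ratio heuristic lands on 2×first-aid kit + 2×tent + trekking poles + cook set + map case (959) but leaves 1 kg idle.
The 13 kg tied up in 2×tent and cook set is better spent on 2×hammock — total rises to 1034 (20 kg).
No other feasible combination exceeds 1034.

1034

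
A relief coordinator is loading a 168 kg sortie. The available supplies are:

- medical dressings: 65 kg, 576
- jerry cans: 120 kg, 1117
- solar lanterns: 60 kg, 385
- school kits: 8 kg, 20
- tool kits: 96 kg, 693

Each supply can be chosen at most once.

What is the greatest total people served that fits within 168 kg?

By people served per kg: jerry cans 9.31, medical dressings 8.86, tool kits 7.22, solar lanterns 6.42 lead.
Greedy by ratio would take jerry cans + school kits: 128 kg used, total 1137.
The 128 kg tied up in jerry cans and school kits is better spent on medical dressings + tool kits — total rises to 1269 (161 kg).
Nothing else within 168 kg beats 1269.

1269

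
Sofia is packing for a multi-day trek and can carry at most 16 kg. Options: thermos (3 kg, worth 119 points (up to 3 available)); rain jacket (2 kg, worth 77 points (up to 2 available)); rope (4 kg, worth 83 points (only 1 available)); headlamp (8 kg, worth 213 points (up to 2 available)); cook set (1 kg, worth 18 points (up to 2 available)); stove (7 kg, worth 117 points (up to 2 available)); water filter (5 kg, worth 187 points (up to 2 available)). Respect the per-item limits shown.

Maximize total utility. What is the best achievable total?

Ranking by ratio (utility/kg): thermos 39.67, rain jacket 38.50, water filter 37.40, headlamp 26.62.
Taking the top-ratio items first gives 3×thermos + 2×rain jacket + 2×cook set for 547 (15 kg).
Replace rain jacket and 2×cook set with water filter: the trade gains 74 net, giving 621 at 16 kg.
Every other selection either busts 16 kg or exceeds an availability limit or fails to beat 621.

621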